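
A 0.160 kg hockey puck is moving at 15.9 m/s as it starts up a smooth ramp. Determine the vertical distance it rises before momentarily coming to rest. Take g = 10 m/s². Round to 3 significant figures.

h = 12.6 m

Setting KE at the bottom equal to PE gained: ½mv² = mgh
h = v²/(2g) = 15.9²/(2 × 10) = 12.64 m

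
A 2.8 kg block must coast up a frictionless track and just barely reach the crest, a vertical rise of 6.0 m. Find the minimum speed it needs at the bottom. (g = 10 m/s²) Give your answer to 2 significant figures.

v = 11 m/s

At the top it is momentarily at rest, so all KE converts to PE: ½mv² = mgh
v = √(2gh) = √(2 × 10 × 6.0) = 10.95 m/s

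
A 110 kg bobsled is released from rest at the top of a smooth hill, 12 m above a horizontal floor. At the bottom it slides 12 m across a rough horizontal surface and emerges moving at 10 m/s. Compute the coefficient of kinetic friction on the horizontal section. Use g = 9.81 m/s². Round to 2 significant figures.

μ_k = 0.58

Energy at the top = energy at the end + work done against friction:
mgh = ½mv² + μ_k m g d
mgh = 12949 J; ½mv² = 5500.0 J
W_f = 12949 − 5500.0 = 7449 J
μ_k = W_f/(mg·d) = 7449/(1079 × 12) = 0.5753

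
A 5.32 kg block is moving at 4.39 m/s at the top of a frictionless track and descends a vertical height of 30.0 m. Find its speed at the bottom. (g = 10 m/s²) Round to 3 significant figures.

v = 24.9 m/s

Equating total energy at the two states: ½mv₀² + mgh = ½mv²
The mass cancels from both sides.
v² = v₀² + 2gh = (4.39)² + 2(10)(30.0) = 619.27
v = √619.27 = 24.89 m/s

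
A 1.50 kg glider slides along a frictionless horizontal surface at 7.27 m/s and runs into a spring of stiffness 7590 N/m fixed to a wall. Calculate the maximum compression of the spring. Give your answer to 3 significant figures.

All KE is stored as spring PE at maximum compression: ½mv² = ½kx²
x = v√(m/k) = 7.27 × √(1.50/7590) = 0.1022 m

x = 0.102 m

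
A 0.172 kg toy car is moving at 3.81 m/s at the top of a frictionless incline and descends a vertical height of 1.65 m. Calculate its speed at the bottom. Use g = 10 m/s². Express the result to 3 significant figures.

v = 6.89 m/s

Energy conservation between the two points: ½mv₀² + mgh = ½mv²
v² = v₀² + 2gh = (3.81)² + 2(10)(1.65) = 47.516
v = √47.516 = 6.893 m/s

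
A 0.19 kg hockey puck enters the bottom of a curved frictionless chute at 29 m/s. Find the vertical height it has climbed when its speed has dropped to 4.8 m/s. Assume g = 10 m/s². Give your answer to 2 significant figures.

h = 41 m

Energy balance between the two points: ½mv₁² = ½mv₂² + mgh
h = (v₁² − v₂²)/(2g) = (29² − 4.8²)/(2 × 10) = 40.90 m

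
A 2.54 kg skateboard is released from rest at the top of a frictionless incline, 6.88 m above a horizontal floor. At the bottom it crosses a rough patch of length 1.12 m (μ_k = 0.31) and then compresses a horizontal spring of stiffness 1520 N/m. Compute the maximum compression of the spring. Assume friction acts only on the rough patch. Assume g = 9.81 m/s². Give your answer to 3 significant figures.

Initial energy: E₁ = mgh = (2.54)(9.81)(6.88) = 171.43 J
Friction removes W_f = μ_k mg d = (0.31)(2.54)(9.81)(1.12) = 8.651 J
Energy reaching the spring: E = 171.43 − 8.651 = 162.78 J
At max compression ½kx² = E ⇒ x = √(2E/k) = √(2 × 162.78/1520) = 0.4628 m

x = 0.463 m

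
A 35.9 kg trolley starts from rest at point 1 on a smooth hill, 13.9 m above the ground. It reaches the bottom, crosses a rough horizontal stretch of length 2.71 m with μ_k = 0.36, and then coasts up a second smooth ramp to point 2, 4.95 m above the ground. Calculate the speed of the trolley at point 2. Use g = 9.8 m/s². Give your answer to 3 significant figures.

v = 12.5 m/s

Energy at 1: mgh₁ = (35.9)(9.8)(13.9) = 4890.3 J
Friction loss: W_f = μ_k mg d = 343.2 J
At 2: ½mv² + mgh₂ = mgh₁ − W_f
½mv² = 4890.3 − 343.2 − 1741.5 = 2805.6 J
v = √(2 × 2805.6/35.9) = 12.50 m/s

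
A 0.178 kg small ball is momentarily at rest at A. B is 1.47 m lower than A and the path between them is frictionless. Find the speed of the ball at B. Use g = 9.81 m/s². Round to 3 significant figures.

v = 5.37 m/s

Energy conservation between the two points: mgh = ½mv²
The mass cancels from both sides.
v = √(2gh) = √(2 × 9.81 × 1.47) = √28.841 = 5.370 m/s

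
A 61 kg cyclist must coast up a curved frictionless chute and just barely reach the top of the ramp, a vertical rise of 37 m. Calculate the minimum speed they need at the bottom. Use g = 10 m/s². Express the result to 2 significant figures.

At the top they are momentarily at rest, so all KE converts to PE: ½mv² = mgh
v = √(2gh) = √(2 × 10 × 37) = 27.20 m/s

v = 27 m/s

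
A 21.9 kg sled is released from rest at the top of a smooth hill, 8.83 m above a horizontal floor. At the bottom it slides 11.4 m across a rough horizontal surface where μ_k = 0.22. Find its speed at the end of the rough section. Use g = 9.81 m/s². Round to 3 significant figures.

v = 11.1 m/s

Applying the work–energy principle:
mgh = ½mv² + μ_k m g d
W_f = μ_k mg d = (0.22)(21.9)(9.81)(11.4) = 538.8 J
½mv² = mgh − W_f = 1897.0 − 538.8 = 1358.2 J
v = √(2 × 1358.2/21.9) = 11.14 m/s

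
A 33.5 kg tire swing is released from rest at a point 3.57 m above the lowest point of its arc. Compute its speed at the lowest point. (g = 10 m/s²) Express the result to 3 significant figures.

By conservation of mechanical energy, mgh = ½mv²
v = √(2gh) = √(2 × 10 × 3.57) = √71.400 = 8.450 m/s

v = 8.45 m/s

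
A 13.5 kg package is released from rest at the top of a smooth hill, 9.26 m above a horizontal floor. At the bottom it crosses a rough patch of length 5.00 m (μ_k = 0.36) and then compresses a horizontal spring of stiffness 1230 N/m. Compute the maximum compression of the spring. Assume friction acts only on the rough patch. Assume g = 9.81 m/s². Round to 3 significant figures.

x = 1.27 m

Initial energy: E₁ = mgh = (13.5)(9.81)(9.26) = 1226.3 J
Friction removes W_f = μ_k mg d = (0.36)(13.5)(9.81)(5.00) = 238.4 J
Energy reaching the spring: E = 1226.3 − 238.4 = 987.97 J
At max compression ½kx² = E ⇒ x = √(2E/k) = √(2 × 987.97/1230) = 1.267 m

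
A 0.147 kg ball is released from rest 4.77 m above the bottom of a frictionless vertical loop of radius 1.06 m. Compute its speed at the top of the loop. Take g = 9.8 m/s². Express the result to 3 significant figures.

Energy conservation: mgh = ½mv_top² + mg(2r)
v_top² = 2g(h − 2r) = 2(9.8)(4.77 − 2.120) = 51.94
v_top = 7.207 m/s

v = 7.21 m/s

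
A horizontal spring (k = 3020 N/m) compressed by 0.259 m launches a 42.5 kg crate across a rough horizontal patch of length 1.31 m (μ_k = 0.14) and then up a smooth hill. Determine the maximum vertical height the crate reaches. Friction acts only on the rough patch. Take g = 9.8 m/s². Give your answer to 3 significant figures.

Spring energy: E₀ = ½kx² = ½(3020)(0.259)² = 101.29 J
Friction: W_f = μ_k mg d = (0.14)(42.5)(9.8)(1.31) = 76.39 J
Energy at base of ramp: E = 101.29 − 76.39 = 24.906 J
At max height all remaining energy is PE: mgh = E ⇒ h = E/(mg) = 24.906/(42.5 × 9.8) = 0.05980 m

h = 0.0598 m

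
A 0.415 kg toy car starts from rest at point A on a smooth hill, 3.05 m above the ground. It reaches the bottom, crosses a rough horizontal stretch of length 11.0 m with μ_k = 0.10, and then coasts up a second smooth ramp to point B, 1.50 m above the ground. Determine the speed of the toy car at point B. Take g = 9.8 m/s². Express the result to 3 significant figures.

v = 2.97 m/s

Energy at A: mgh₁ = (0.415)(9.8)(3.05) = 12.404 J
Friction loss: W_f = μ_k mg d = 4.474 J
At B: ½mv² + mgh₂ = mgh₁ − W_f
½mv² = 12.404 − 4.474 − 6.1005 = 1.8301 J
v = √(2 × 1.8301/0.415) = 2.970 m/s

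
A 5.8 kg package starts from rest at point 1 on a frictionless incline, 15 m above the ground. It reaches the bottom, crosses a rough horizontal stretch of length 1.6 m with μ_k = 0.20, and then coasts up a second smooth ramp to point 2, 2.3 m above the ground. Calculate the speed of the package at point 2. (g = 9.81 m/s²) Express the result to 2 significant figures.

Energy at 1: mgh₁ = (5.8)(9.81)(15) = 853.47 J
Friction loss: W_f = μ_k mg d = 18.21 J
At 2: ½mv² + mgh₂ = mgh₁ − W_f
½mv² = 853.47 − 18.21 − 130.87 = 704.40 J
v = √(2 × 704.40/5.8) = 15.59 m/s

v = 16 m/s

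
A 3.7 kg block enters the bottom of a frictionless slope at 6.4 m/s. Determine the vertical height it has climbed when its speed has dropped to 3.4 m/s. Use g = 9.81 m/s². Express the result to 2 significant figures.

Conservation of energy: ½mv₁² = ½mv₂² + mgh
h = (v₁² − v₂²)/(2g) = (6.4² − 3.4²)/(2 × 9.81) = 1.498 m

h = 1.5 m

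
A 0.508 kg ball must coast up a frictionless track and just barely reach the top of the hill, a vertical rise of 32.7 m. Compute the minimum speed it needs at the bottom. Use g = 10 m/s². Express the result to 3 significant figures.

At the top it is momentarily at rest, so all KE converts to PE: ½mv² = mgh
v = √(2gh) = √(2 × 10 × 32.7) = 25.57 m/s

v = 25.6 m/s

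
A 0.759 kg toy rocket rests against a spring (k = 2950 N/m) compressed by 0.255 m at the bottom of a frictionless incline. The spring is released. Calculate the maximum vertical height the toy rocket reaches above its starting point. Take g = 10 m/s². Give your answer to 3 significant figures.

h = 12.6 m

All spring PE becomes gravitational PE at the highest point: ½kx² = mgh
h = kx²/(2mg) = (2950)(0.255)²/(2 × 0.759 × 10) = 12.64 m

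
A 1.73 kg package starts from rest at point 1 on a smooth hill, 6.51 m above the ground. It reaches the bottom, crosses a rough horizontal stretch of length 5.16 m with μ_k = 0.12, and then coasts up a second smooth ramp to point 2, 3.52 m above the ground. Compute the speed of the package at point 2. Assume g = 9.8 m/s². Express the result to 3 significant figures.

v = 6.82 m/s

Energy at 1: mgh₁ = (1.73)(9.8)(6.51) = 110.37 J
Friction loss: W_f = μ_k mg d = 10.50 J
At 2: ½mv² + mgh₂ = mgh₁ − W_f
½mv² = 110.37 − 10.50 − 59.678 = 40.195 J
v = √(2 × 40.195/1.73) = 6.817 m/s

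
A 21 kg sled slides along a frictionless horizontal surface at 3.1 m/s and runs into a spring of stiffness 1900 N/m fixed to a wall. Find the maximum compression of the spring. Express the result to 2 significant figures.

All KE is stored as spring PE at maximum compression: ½mv² = ½kx²
x = v√(m/k) = 3.1 × √(21/1900) = 0.3259 m

x = 0.33 m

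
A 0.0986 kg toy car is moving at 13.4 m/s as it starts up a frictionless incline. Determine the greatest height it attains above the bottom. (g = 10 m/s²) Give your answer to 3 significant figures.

h = 8.98 m

By energy conservation, ½mv² = mgh
h = v²/(2g) = 13.4²/(2 × 10) = 8.978 m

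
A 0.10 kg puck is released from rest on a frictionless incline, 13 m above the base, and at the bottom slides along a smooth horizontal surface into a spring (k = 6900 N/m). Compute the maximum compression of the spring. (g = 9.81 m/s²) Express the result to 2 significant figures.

Gravitational PE at the top equals spring PE at max compression: mgh = ½kx²
x = √(2mgh/k) = √(2 × 0.10 × 9.81 × 13 / 6900) = 0.06080 m

x = 0.061 m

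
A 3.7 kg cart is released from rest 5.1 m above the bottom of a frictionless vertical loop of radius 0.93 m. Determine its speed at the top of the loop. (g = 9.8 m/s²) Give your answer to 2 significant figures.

Energy conservation: mgh = ½mv_top² + mg(2r)
v_top² = 2g(h − 2r) = 2(9.8)(5.1 − 1.860) = 63.50
v_top = 7.969 m/s

v = 8.0 m/s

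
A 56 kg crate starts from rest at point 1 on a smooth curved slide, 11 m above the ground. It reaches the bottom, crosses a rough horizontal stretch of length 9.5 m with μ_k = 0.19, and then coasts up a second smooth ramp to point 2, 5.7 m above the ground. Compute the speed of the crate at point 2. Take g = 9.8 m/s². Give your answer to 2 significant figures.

v = 8.3 m/s

Energy at 1: mgh₁ = (56)(9.8)(11) = 6036.8 J
Friction loss: W_f = μ_k mg d = 990.6 J
At 2: ½mv² + mgh₂ = mgh₁ − W_f
½mv² = 6036.8 − 990.6 − 3128.2 = 1918.1 J
v = √(2 × 1918.1/56) = 8.277 m/s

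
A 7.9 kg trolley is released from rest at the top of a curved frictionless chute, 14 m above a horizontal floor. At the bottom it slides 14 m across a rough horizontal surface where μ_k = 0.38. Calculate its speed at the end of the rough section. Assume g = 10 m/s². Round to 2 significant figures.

Energy at the top = energy at the end + work done against friction:
mgh = ½mv² + μ_k m g d
W_f = μ_k mg d = (0.38)(7.9)(10)(14) = 420.3 J
½mv² = mgh − W_f = 1106.0 − 420.3 = 685.72 J
v = √(2 × 685.72/7.9) = 13.18 m/s

v = 13 m/s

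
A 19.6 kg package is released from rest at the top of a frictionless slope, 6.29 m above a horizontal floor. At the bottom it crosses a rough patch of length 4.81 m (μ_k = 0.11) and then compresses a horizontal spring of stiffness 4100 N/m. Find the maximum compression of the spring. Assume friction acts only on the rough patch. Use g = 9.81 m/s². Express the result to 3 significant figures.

x = 0.735 m

Initial energy: E₁ = mgh = (19.6)(9.81)(6.29) = 1209.4 J
Friction removes W_f = μ_k mg d = (0.11)(19.6)(9.81)(4.81) = 101.7 J
Energy reaching the spring: E = 1209.4 − 101.7 = 1107.7 J
At max compression ½kx² = E ⇒ x = √(2E/k) = √(2 × 1107.7/4100) = 0.7351 m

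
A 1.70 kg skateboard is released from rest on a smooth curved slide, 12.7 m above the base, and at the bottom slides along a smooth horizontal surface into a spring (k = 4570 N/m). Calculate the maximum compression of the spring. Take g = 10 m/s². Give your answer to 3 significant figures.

Gravitational PE at the top equals spring PE at max compression: mgh = ½kx²
x = √(2mgh/k) = √(2 × 1.70 × 10 × 12.7 / 4570) = 0.3074 m

x = 0.307 m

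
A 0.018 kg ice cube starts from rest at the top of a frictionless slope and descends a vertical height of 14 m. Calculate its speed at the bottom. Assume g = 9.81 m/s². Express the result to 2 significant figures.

v = 17 m/s

Equating total energy at the two states: mgh = ½mv²
The mass cancels from both sides.
v = √(2gh) = √(2 × 9.81 × 14) = √274.68 = 16.57 m/s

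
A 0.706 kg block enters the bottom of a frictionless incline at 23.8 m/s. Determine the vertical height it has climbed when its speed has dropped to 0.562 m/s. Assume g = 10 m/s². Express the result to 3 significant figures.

h = 28.3 m

Energy balance between the two points: ½mv₁² = ½mv₂² + mgh
h = (v₁² − v₂²)/(2g) = (23.8² − 0.562²)/(2 × 10) = 28.31 m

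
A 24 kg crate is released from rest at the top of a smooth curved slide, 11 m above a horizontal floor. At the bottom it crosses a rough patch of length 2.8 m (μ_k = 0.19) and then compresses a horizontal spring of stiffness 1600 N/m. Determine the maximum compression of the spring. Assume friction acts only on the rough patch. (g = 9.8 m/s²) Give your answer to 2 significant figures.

Initial energy: E₁ = mgh = (24)(9.8)(11) = 2587.2 J
Friction removes W_f = μ_k mg d = (0.19)(24)(9.8)(2.8) = 125.1 J
Energy reaching the spring: E = 2587.2 − 125.1 = 2462.1 J
At max compression ½kx² = E ⇒ x = √(2E/k) = √(2 × 2462.1/1600) = 1.754 m

x = 1.8 m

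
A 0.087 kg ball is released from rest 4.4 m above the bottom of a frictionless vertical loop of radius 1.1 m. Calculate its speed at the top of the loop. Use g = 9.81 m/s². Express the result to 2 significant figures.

v = 6.6 m/s

Energy conservation: mgh = ½mv_top² + mg(2r)
v_top² = 2g(h − 2r) = 2(9.81)(4.4 − 2.200) = 43.16
v_top = 6.570 m/s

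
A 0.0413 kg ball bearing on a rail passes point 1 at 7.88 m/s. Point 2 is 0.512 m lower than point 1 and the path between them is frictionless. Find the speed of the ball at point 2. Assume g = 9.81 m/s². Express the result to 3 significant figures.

v = 8.49 m/s

Equating total energy at the two states: ½mv₀² + mgh = ½mv²
v² = v₀² + 2gh = (7.88)² + 2(9.81)(0.512) = 72.140
v = √72.140 = 8.494 m/s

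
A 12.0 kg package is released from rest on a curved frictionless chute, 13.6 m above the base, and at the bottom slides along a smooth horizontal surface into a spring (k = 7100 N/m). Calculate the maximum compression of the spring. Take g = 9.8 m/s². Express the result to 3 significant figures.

x = 0.671 m

Energy conservation (no friction) from release to max compression: mgh = ½kx²
x = √(2mgh/k) = √(2 × 12.0 × 9.8 × 13.6 / 7100) = 0.6712 m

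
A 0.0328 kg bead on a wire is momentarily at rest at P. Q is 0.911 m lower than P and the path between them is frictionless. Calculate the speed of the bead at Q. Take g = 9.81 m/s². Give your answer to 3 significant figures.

v = 4.23 m/s

Energy conservation between the two points: mgh = ½mv²
v = √(2gh) = √(2 × 9.81 × 0.911) = √17.874 = 4.228 m/s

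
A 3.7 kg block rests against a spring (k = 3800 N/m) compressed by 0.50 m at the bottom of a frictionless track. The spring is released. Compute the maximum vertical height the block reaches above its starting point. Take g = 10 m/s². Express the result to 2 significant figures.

h = 13 m

At maximum height the block is at rest, so ½kx² = mgh
h = kx²/(2mg) = (3800)(0.50)²/(2 × 3.7 × 10) = 12.84 m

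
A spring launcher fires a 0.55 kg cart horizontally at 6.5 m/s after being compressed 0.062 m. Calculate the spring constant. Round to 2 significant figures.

½kx² = ½mv²
k = mv²/x² = (0.55)(6.5)²/(0.062)² = 6045 N/m

k = 6000 N/m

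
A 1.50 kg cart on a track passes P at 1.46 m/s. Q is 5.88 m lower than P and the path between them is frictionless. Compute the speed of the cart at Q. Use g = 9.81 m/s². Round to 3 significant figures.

v = 10.8 m/s

By conservation of mechanical energy, ½mv₀² + mgh = ½mv²
v² = v₀² + 2gh = (1.46)² + 2(9.81)(5.88) = 117.50
v = √117.50 = 10.84 m/s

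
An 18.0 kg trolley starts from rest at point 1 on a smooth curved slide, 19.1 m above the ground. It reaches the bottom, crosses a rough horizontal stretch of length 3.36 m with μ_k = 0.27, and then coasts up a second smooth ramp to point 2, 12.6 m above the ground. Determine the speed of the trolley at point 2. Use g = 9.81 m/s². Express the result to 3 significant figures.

v = 10.5 m/s

Energy at 1: mgh₁ = (18.0)(9.81)(19.1) = 3372.7 J
Friction loss: W_f = μ_k mg d = 160.2 J
At 2: ½mv² + mgh₂ = mgh₁ − W_f
½mv² = 3372.7 − 160.2 − 2224.9 = 987.58 J
v = √(2 × 987.58/18.0) = 10.48 m/s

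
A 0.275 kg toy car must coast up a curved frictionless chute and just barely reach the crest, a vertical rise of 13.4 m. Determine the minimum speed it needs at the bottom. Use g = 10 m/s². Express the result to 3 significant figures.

v = 16.4 m/s

At the top it is momentarily at rest, so all KE converts to PE: ½mv² = mgh
v = √(2gh) = √(2 × 10 × 13.4) = 16.37 m/s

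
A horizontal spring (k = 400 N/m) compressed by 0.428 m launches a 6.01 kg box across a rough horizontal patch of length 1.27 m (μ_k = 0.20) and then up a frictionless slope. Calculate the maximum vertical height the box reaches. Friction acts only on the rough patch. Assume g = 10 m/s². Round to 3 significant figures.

h = 0.356 m

Spring energy: E₀ = ½kx² = ½(400)(0.428)² = 36.637 J
Friction: W_f = μ_k mg d = (0.20)(6.01)(10)(1.27) = 15.27 J
Energy at base of ramp: E = 36.637 − 15.27 = 21.371 J
At max height all remaining energy is PE: mgh = E ⇒ h = E/(mg) = 21.371/(6.01 × 10) = 0.3556 m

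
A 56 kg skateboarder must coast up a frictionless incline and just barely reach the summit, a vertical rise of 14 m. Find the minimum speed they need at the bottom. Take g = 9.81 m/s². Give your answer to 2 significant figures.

At the top they are momentarily at rest, so all KE converts to PE: ½mv² = mgh
v = √(2gh) = √(2 × 9.81 × 14) = 16.57 m/s

v = 17 m/s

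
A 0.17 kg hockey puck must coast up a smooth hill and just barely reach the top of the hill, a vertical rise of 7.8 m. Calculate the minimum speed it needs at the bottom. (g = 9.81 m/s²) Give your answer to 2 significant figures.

At the top it is momentarily at rest, so all KE converts to PE: ½mv² = mgh
v = √(2gh) = √(2 × 9.81 × 7.8) = 12.37 m/s

v = 12 m/s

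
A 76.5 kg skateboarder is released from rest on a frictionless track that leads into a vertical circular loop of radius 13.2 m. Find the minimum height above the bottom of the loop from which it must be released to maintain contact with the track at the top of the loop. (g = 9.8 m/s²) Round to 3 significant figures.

At the top, for minimum speed gravity alone supplies the centripetal force: mg = mv_top²/r ⇒ v_top² = gr = 129.4 m²/s²
Energy conservation from release height h to the top (height 2r): mgh = ½mv_top² + mg(2r)
h = v_top²/(2g) + 2r = r/2 + 2r = 5r/2 = 33.00 m

h = 33.0 m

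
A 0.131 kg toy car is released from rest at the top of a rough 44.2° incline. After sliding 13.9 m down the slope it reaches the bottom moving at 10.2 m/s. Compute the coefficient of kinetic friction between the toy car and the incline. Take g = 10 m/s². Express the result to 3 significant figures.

mgh = ½mv² + μ_k (mg cosθ) L, with h = L sinθ
mgL sinθ = 12.695 J; ½mv² = 6.8146 J
W_f = 12.695 − 6.8146 = 5.880 J
μ_k = W_f/(mg cosθ · L) = 5.880/(0.9392 × 13.9) = 0.4504

μ_k = 0.450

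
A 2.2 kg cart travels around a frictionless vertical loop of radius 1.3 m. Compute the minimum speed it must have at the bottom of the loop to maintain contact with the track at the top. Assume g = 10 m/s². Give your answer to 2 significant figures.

At the top: mg = mv_top²/r ⇒ v_top² = gr = 13.00 m²/s²
Energy from bottom to top (height 2r): ½mv_bot² = ½mv_top² + mg(2r)
v_bot² = gr + 4gr = 5gr = 65.00
v_bot = √(5gr) = 8.062 m/s

v = 8.1 m/s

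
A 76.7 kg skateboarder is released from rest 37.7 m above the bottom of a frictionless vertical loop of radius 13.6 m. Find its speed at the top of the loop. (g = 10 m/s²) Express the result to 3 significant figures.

Energy conservation: mgh = ½mv_top² + mg(2r)
v_top² = 2g(h − 2r) = 2(10)(37.7 − 27.20) = 210.0
v_top = 14.49 m/s

v = 14.5 m/s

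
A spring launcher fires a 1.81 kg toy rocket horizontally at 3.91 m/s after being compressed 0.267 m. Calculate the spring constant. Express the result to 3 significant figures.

Energy stored in the spring equals the launch KE: ½kx² = ½mv²
k = mv²/x² = (1.81)(3.91)²/(0.267)² = 388.2 N/m

k = 388 N/m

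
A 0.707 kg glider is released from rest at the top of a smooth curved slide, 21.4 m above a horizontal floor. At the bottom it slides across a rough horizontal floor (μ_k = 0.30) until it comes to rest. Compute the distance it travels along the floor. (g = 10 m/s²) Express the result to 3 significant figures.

d = 71.3 m

Applying the work–energy principle:
At rest all PE has been dissipated by friction: mgh = μ_k m g d
d = h/μ_k = 21.4/0.30 = 71.33 m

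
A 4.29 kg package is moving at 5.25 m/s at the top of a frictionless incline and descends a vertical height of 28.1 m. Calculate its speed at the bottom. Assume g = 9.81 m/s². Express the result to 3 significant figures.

Mechanical energy is conserved (no friction): ½mv₀² + mgh = ½mv²
The mass cancels from both sides.
v² = v₀² + 2gh = (5.25)² + 2(9.81)(28.1) = 578.88
v = √578.88 = 24.06 m/s

v = 24.1 m/s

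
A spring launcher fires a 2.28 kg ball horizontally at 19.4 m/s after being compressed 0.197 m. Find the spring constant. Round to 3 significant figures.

k = 22100 N/m

½kx² = ½mv²
k = mv²/x² = (2.28)(19.4)²/(0.197)² = 22111 N/m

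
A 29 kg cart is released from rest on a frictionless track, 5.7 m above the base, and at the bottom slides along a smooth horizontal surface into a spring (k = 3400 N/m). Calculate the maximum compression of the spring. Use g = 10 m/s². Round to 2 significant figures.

Energy conservation (no friction) from release to max compression: mgh = ½kx²
x = √(2mgh/k) = √(2 × 29 × 10 × 5.7 / 3400) = 0.9861 m

x = 0.99 m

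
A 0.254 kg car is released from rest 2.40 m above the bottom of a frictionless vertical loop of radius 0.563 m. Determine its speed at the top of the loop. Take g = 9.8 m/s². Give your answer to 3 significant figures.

v = 5.00 m/s

Energy conservation: mgh = ½mv_top² + mg(2r)
v_top² = 2g(h − 2r) = 2(9.8)(2.40 − 1.126) = 24.97
v_top = 4.997 m/s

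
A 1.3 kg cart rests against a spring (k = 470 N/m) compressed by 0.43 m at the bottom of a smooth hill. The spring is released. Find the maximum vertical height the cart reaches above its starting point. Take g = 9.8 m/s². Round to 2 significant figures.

At maximum height the cart is at rest, so ½kx² = mgh
h = kx²/(2mg) = (470)(0.43)²/(2 × 1.3 × 9.8) = 3.411 m

h = 3.4 m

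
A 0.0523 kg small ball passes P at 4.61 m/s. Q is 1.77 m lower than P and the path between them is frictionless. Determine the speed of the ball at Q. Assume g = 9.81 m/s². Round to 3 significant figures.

Equating total energy at the two states: ½mv₀² + mgh = ½mv²
v² = v₀² + 2gh = (4.61)² + 2(9.81)(1.77) = 55.980
v = √55.980 = 7.482 m/s

v = 7.48 m/s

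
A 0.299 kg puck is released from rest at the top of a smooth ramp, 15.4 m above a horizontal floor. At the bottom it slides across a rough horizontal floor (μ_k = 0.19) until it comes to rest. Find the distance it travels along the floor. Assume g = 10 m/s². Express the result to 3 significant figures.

Energy at the top = energy at the end + work done against friction:
At rest all PE has been dissipated by friction: mgh = μ_k m g d
d = h/μ_k = 15.4/0.19 = 81.05 m

d = 81.1 m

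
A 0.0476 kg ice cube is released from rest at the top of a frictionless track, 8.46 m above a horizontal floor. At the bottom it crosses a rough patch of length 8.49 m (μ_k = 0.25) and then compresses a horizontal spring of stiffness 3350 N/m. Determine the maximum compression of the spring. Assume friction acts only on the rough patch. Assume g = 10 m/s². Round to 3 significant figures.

x = 0.0424 m

Initial energy: E₁ = mgh = (0.0476)(10)(8.46) = 4.0270 J
Friction removes W_f = μ_k mg d = (0.25)(0.0476)(10)(8.49) = 1.010 J
Energy reaching the spring: E = 4.0270 − 1.010 = 3.0167 J
At max compression ½kx² = E ⇒ x = √(2E/k) = √(2 × 3.0167/3350) = 0.04244 m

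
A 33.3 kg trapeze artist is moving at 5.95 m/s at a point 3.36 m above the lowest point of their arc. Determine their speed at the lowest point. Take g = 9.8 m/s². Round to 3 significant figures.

Energy conservation between the two points: ½mv₀² + mgh = ½mv²
The mass cancels from both sides.
v² = v₀² + 2gh = (5.95)² + 2(9.8)(3.36) = 101.26
v = √101.26 = 10.06 m/s

v = 10.1 m/s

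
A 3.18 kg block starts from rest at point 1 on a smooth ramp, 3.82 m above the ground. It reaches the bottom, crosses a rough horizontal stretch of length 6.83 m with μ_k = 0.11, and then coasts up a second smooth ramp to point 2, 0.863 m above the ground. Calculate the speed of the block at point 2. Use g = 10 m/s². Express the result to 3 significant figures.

Energy at 1: mgh₁ = (3.18)(10)(3.82) = 121.48 J
Friction loss: W_f = μ_k mg d = 23.89 J
At 2: ½mv² + mgh₂ = mgh₁ − W_f
½mv² = 121.48 − 23.89 − 27.443 = 70.141 J
v = √(2 × 70.141/3.18) = 6.642 m/s

v = 6.64 m/s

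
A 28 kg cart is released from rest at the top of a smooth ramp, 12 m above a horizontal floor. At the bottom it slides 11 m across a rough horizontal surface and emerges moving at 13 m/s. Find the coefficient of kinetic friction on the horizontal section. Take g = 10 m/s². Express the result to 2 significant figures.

μ_k = 0.32

Energy at the top = energy at the end + work done against friction:
mgh = ½mv² + μ_k m g d
mgh = 3360.0 J; ½mv² = 2366.0 J
W_f = 3360.0 − 2366.0 = 994.0 J
μ_k = W_f/(mg·d) = 994.0/(280.0 × 11) = 0.3227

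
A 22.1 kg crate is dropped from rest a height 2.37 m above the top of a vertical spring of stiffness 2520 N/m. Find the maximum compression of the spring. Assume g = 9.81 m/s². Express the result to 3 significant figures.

Let x be the compression. The total drop is H + x, and the crate is instantaneously at rest at max compression, so energy conservation gives:
mg(H + x) = ½kx²
½(2520)x² − (22.1)(9.81)x − (22.1)(9.81)(2.37) = 0
1260x² − 216.8x − 513.8 = 0
x = [216.8 + √(47003 + 2.5896e+06)]/(2 × 1260) = 0.7304 m

x = 0.730 m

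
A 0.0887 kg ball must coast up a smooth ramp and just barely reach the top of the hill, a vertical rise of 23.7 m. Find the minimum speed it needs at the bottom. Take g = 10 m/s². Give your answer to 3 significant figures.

v = 21.8 m/s

At the top it is momentarily at rest, so all KE converts to PE: ½mv² = mgh
v = √(2gh) = √(2 × 10 × 23.7) = 21.77 m/s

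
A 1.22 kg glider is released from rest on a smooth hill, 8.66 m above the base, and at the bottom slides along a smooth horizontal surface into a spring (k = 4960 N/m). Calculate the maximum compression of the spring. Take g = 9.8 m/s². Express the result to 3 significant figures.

Energy conservation (no friction) from release to max compression: mgh = ½kx²
x = √(2mgh/k) = √(2 × 1.22 × 9.8 × 8.66 / 4960) = 0.2043 m

x = 0.204 m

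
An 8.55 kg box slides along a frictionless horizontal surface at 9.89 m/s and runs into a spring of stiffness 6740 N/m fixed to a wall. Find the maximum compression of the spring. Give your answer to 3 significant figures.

x = 0.352 m

All KE is stored as spring PE at maximum compression: ½mv² = ½kx²
x = v√(m/k) = 9.89 × √(8.55/6740) = 0.3522 m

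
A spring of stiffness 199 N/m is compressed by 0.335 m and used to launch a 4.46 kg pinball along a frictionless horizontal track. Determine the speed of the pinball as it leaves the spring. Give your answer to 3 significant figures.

v = 2.24 m/s

The pinball leaves the spring when the spring is at natural length, so ½kx² = ½mv²
v = x√(k/m) = 0.335 × √(199/4.46) = 2.238 m/s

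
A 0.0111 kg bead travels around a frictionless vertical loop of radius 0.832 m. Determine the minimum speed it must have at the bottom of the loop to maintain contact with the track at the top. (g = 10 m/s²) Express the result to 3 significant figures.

At the top: mg = mv_top²/r ⇒ v_top² = gr = 8.320 m²/s²
Energy from bottom to top (height 2r): ½mv_bot² = ½mv_top² + mg(2r)
v_bot² = gr + 4gr = 5gr = 41.60
v_bot = √(5gr) = 6.450 m/s

v = 6.45 m/s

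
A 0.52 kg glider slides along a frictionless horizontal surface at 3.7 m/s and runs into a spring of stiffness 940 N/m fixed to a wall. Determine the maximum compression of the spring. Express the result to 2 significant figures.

x = 0.087 m

All KE is stored as spring PE at maximum compression: ½mv² = ½kx²
x = v√(m/k) = 3.7 × √(0.52/940) = 0.08702 m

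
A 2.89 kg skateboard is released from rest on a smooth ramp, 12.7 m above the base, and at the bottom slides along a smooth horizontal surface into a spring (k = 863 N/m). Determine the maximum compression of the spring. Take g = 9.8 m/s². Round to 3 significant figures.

x = 0.913 m

Energy conservation (no friction) from release to max compression: mgh = ½kx²
x = √(2mgh/k) = √(2 × 2.89 × 9.8 × 12.7 / 863) = 0.9130 m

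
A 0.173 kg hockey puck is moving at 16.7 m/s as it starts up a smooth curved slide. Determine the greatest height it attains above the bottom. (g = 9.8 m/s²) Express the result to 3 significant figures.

Setting KE at the bottom equal to PE gained: ½mv² = mgh
h = v²/(2g) = 16.7²/(2 × 9.8) = 14.23 m

h = 14.2 m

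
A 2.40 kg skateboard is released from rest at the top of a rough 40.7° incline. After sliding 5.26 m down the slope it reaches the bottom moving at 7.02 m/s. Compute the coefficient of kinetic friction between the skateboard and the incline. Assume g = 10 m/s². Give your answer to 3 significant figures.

The energy dissipated by friction is the PE lost minus the KE gained:
mgL sinθ = 82.321 J; ½mv² = 59.136 J
W_f = 82.321 − 59.136 = 23.18 J
μ_k = W_f/(mg cosθ · L) = 23.18/(18.20 × 5.26) = 0.2422

μ_k = 0.242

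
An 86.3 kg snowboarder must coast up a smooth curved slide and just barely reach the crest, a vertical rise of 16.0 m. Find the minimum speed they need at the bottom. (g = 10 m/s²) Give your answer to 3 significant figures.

v = 17.9 m/s

At the top they are momentarily at rest, so all KE converts to PE: ½mv² = mgh
v = √(2gh) = √(2 × 10 × 16.0) = 17.89 m/s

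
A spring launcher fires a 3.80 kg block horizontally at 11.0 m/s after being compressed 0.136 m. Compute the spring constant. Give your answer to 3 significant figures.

Energy stored in the spring equals the launch KE: ½kx² = ½mv²
k = mv²/x² = (3.80)(11.0)²/(0.136)² = 24859 N/m

k = 24900 N/m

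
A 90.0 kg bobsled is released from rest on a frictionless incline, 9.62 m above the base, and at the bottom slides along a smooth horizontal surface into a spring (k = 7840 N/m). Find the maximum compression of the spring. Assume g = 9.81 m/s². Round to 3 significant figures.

x = 1.47 m

Energy conservation (no friction) from release to max compression: mgh = ½kx²
x = √(2mgh/k) = √(2 × 90.0 × 9.81 × 9.62 / 7840) = 1.472 m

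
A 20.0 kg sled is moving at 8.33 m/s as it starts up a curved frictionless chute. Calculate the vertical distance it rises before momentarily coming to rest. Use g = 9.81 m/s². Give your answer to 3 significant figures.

Setting KE at the bottom equal to PE gained: ½mv² = mgh
h = v²/(2g) = 8.33²/(2 × 9.81) = 3.537 m

h = 3.54 m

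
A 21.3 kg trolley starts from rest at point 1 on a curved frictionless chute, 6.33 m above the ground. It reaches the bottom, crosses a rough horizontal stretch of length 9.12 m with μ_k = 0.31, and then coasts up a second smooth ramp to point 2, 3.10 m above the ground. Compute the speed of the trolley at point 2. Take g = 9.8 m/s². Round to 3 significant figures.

Energy at 1: mgh₁ = (21.3)(9.8)(6.33) = 1321.3 J
Friction loss: W_f = μ_k mg d = 590.1 J
At 2: ½mv² + mgh₂ = mgh₁ − W_f
½mv² = 1321.3 − 590.1 − 647.09 = 84.080 J
v = √(2 × 84.080/21.3) = 2.810 m/s

v = 2.81 m/s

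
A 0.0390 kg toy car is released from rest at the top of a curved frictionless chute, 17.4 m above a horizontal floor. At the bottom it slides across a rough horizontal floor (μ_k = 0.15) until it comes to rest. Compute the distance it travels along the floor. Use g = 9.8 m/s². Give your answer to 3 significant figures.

d = 116 m

Energy bookkeeping (friction removes W_f = μ_k N d):
At rest all PE has been dissipated by friction: mgh = μ_k m g d
d = h/μ_k = 17.4/0.15 = 116.0 m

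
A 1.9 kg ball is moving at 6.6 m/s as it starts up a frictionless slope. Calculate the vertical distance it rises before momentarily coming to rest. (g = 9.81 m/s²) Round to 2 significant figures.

h = 2.2 m

Setting KE at the bottom equal to PE gained: ½mv² = mgh
h = v²/(2g) = 6.6²/(2 × 9.81) = 2.220 m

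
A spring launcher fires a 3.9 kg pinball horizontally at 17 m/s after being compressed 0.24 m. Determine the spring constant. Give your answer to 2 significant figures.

Spring PE at full compression equals KE at release: ½kx² = ½mv²
k = mv²/x² = (3.9)(17)²/(0.24)² = 19568 N/m

k = 20000 N/m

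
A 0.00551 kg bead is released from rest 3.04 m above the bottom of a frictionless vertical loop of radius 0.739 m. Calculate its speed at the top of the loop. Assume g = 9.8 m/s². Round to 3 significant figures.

v = 5.53 m/s

Energy conservation: mgh = ½mv_top² + mg(2r)
v_top² = 2g(h − 2r) = 2(9.8)(3.04 − 1.478) = 30.62
v_top = 5.533 m/s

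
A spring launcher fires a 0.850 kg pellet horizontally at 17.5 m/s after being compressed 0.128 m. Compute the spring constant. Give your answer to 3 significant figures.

Energy stored in the spring equals the launch KE: ½kx² = ½mv²
k = mv²/x² = (0.850)(17.5)²/(0.128)² = 15888 N/m

k = 15900 N/m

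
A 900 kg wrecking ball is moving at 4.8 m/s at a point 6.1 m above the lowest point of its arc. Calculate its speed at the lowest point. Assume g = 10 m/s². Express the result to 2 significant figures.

By conservation of mechanical energy, ½mv₀² + mgh = ½mv²
The mass cancels from both sides.
v² = v₀² + 2gh = (4.8)² + 2(10)(6.1) = 145.04
v = √145.04 = 12.04 m/s

v = 12 m/s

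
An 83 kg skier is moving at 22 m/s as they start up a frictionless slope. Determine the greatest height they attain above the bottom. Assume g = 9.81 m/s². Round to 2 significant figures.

h = 25 m

By energy conservation, ½mv² = mgh
h = v²/(2g) = 22²/(2 × 9.81) = 24.67 m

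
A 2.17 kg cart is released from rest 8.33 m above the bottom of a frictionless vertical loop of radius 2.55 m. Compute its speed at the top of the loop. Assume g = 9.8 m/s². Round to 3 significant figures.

Energy conservation: mgh = ½mv_top² + mg(2r)
v_top² = 2g(h − 2r) = 2(9.8)(8.33 − 5.100) = 63.31
v_top = 7.957 m/s

v = 7.96 m/s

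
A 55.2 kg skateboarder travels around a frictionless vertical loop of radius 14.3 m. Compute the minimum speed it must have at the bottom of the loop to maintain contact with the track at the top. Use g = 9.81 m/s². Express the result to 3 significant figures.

At the top: mg = mv_top²/r ⇒ v_top² = gr = 140.3 m²/s²
Energy from bottom to top (height 2r): ½mv_bot² = ½mv_top² + mg(2r)
v_bot² = gr + 4gr = 5gr = 701.4
v_bot = √(5gr) = 26.48 m/s

v = 26.5 m/s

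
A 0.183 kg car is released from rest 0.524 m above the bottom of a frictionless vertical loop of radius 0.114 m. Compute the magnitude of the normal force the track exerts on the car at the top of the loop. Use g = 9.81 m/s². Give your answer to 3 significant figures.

Energy from release to top (height 2r): mgh = ½mv_top² + mg(2r)
v_top² = 2g(h − 2r) = 2(9.81)(0.524 − 0.2280) = 5.8075 m²/s²
At the top, both N and weight point toward the centre: N + mg = mv_top²/r
N = m(v_top²/r − g) = 0.183(5.8075/0.114 − 9.81) = 7.527 N

N = 7.53 N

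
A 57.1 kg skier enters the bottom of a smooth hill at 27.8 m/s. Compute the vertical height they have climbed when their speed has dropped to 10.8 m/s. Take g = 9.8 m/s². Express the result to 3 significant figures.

Energy balance between the two points: ½mv₁² = ½mv₂² + mgh
h = (v₁² − v₂²)/(2g) = (27.8² − 10.8²)/(2 × 9.8) = 33.48 m

h = 33.5 m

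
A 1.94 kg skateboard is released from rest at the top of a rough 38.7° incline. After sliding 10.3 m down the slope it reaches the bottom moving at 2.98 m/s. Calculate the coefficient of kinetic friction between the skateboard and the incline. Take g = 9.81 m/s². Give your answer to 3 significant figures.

μ_k = 0.745

Energy balance down the incline: mg L sinθ − ½mv² = μ_k (mg cosθ) L
mgL sinθ = 122.56 J; ½mv² = 8.6140 J
W_f = 122.56 − 8.6140 = 113.9 J
μ_k = W_f/(mg cosθ · L) = 113.9/(14.85 × 10.3) = 0.7448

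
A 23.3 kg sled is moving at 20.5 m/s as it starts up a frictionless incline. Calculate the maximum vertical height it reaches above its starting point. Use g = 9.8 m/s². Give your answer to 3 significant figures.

Setting KE at the bottom equal to PE gained: ½mv² = mgh
h = v²/(2g) = 20.5²/(2 × 9.8) = 21.44 m

h = 21.4 m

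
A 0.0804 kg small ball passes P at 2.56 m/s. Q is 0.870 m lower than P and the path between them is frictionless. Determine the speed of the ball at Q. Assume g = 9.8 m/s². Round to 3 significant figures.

Energy conservation between the two points: ½mv₀² + mgh = ½mv²
v² = v₀² + 2gh = (2.56)² + 2(9.8)(0.870) = 23.606
v = √23.606 = 4.859 m/s

v = 4.86 m/s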